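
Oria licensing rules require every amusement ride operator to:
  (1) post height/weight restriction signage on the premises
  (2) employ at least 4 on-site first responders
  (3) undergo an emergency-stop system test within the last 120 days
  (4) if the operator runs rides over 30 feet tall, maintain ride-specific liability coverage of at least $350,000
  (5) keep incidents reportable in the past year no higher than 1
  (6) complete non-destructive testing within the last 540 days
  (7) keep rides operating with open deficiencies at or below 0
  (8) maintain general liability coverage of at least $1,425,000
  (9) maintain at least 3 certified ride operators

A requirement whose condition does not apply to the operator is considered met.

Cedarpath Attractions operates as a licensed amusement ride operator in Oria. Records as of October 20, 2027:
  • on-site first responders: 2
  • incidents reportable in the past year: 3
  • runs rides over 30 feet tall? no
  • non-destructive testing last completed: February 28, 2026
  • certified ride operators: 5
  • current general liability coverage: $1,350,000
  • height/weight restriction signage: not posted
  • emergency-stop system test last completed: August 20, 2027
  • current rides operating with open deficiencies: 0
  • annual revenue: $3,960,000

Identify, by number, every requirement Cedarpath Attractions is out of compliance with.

1. height/weight restriction signage absent → not met
2. on-site first responders 2 < 4 → not met
3. emergency-stop system test 61 days ago vs limit 120 → met
4. condition 'runs rides over 30 feet tall' does not hold → requirement n/a → met
5. incidents reportable in the past year 3 > 1 → not met
6. non-destructive testing 599 days ago vs limit 540 → not met
7. rides operating with open deficiencies 0 ≤ 0 → met
8. general liability coverage $1,350,000 < $1,425,000 → not met
9. certified ride operators 5 ≥ 3 → met
Not met: 1, 2, 5, 6, 8

1, 2, 5, 6, 8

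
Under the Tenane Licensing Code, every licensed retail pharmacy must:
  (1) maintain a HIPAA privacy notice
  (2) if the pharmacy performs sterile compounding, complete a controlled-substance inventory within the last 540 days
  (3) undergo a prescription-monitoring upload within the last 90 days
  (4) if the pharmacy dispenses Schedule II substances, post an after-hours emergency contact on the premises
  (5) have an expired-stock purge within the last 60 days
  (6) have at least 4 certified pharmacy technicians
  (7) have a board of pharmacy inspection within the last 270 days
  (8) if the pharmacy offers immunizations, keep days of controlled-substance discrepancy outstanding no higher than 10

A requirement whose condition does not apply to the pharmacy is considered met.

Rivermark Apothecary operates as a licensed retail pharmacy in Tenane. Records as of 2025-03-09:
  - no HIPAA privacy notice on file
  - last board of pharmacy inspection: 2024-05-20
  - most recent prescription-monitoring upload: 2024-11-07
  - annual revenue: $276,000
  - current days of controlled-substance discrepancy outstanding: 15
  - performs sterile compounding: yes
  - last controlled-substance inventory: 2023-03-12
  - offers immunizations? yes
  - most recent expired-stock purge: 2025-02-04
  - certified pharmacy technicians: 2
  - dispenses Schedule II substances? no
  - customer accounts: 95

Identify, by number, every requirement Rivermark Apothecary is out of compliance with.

1, 2, 3, 6, 7, 8

1. HIPAA privacy notice absent → not met
2. condition 'performs sterile compounding' holds; controlled-substance inventory 728 days ago vs limit 540 → not met
3. prescription-monitoring upload 122 days ago vs limit 90 → not met
4. condition 'dispenses Schedule II substances' does not hold → requirement n/a → met
5. expired-stock purge 33 days ago vs limit 60 → met
6. certified pharmacy technicians 2 < 4 → not met
7. board of pharmacy inspection 293 days ago vs limit 270 → not met
8. condition 'offers immunizations' holds; days of controlled-substance discrepancy outstanding 15 > 10 → not met
Not met: 1, 2, 3, 6, 7, 8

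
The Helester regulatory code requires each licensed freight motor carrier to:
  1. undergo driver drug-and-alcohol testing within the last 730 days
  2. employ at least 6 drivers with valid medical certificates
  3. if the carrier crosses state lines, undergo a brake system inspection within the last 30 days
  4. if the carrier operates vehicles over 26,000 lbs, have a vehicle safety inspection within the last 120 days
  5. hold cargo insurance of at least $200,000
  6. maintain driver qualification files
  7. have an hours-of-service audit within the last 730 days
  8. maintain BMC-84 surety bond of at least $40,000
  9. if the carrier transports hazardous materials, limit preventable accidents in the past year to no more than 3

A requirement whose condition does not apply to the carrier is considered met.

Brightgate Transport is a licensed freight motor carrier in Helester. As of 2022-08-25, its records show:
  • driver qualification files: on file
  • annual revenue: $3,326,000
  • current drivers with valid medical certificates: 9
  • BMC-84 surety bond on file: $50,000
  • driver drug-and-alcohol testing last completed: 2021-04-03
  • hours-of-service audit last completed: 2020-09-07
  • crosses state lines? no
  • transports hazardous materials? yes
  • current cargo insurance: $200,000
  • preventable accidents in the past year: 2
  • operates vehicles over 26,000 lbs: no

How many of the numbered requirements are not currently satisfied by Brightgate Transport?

0

1. driver drug-and-alcohol testing 509 days ago vs limit 730 → met
2. drivers with valid medical certificates 9 ≥ 6 → met
3. condition 'crosses state lines' does not hold → requirement n/a → met
4. condition 'operates vehicles over 26,000 lbs' does not hold → requirement n/a → met
5. cargo insurance $200,000 ≥ $200,000 → met
6. driver qualification files present → met
7. hours-of-service audit 717 days ago vs limit 730 → met
8. BMC-84 surety bond $50,000 ≥ $40,000 → met
9. condition 'transports hazardous materials' holds; preventable accidents in the past year 2 ≤ 3 → met
Not met: 0 of 9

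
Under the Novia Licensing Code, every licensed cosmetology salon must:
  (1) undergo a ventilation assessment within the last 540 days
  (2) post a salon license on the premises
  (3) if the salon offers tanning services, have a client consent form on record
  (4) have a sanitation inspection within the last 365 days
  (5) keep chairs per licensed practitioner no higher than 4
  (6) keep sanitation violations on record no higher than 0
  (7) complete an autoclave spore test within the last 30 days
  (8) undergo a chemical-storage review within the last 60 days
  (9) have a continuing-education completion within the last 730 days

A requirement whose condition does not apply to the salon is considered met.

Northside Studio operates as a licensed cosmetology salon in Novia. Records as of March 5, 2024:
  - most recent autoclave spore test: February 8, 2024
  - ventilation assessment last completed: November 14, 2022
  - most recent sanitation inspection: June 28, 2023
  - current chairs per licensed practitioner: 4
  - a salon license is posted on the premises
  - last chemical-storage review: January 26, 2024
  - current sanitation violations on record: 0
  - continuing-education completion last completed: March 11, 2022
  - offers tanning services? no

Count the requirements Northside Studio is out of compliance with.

1. ventilation assessment 477 days ago vs limit 540 → met
2. salon license present → met
3. condition 'offers tanning services' does not hold → requirement n/a → met
4. sanitation inspection 251 days ago vs limit 365 → met
5. chairs per licensed practitioner 4 ≤ 4 → met
6. sanitation violations on record 0 ≤ 0 → met
7. autoclave spore test 26 days ago vs limit 30 → met
8. chemical-storage review 39 days ago vs limit 60 → met
9. continuing-education completion 725 days ago vs limit 730 → met
Not met: 0 of 9

0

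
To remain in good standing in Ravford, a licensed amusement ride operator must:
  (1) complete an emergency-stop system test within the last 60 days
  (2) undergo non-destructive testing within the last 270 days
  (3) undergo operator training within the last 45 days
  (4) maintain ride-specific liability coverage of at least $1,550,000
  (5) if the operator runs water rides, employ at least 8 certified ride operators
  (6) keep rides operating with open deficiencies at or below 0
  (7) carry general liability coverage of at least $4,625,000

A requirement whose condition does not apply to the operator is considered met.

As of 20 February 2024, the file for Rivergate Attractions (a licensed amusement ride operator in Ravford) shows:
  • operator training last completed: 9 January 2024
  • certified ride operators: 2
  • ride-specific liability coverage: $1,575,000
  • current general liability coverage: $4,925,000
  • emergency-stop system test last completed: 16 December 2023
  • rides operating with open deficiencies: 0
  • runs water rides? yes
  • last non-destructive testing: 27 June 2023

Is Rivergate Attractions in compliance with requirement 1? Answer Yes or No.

No

1. emergency-stop system test 66 days ago vs limit 60 → not met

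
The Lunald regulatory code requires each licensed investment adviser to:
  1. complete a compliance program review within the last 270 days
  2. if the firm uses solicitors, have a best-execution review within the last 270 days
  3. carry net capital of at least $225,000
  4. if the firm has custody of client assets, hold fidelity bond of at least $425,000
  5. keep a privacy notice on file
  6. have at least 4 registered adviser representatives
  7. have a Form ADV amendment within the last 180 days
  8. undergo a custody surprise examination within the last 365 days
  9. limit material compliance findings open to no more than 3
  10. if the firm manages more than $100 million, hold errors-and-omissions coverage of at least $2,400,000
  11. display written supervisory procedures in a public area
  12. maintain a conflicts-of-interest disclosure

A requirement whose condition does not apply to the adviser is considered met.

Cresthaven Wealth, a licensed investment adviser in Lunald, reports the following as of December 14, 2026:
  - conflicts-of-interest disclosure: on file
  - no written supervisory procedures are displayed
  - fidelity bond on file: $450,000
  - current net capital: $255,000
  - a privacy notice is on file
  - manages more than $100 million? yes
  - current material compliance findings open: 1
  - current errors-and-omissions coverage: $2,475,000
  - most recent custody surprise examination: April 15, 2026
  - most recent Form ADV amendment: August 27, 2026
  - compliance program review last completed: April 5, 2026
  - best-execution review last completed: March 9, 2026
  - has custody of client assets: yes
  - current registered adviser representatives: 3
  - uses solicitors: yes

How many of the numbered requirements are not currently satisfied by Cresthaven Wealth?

1. compliance program review 253 days ago vs limit 270 → met
2. condition 'uses solicitors' holds; best-execution review 280 days ago vs limit 270 → not met
3. net capital $255,000 ≥ $225,000 → met
4. condition 'has custody of client assets' holds; fidelity bond $450,000 ≥ $425,000 → met
5. privacy notice present → met
6. registered adviser representatives 3 < 4 → not met
7. Form ADV amendment 109 days ago vs limit 180 → met
8. custody surprise examination 243 days ago vs limit 365 → met
9. material compliance findings open 1 ≤ 3 → met
10. condition 'manages more than $100 million' holds; errors-and-omissions coverage $2,475,000 ≥ $2,400,000 → met
11. written supervisory procedures absent → not met
12. conflicts-of-interest disclosure present → met
Not met: 3 of 12

3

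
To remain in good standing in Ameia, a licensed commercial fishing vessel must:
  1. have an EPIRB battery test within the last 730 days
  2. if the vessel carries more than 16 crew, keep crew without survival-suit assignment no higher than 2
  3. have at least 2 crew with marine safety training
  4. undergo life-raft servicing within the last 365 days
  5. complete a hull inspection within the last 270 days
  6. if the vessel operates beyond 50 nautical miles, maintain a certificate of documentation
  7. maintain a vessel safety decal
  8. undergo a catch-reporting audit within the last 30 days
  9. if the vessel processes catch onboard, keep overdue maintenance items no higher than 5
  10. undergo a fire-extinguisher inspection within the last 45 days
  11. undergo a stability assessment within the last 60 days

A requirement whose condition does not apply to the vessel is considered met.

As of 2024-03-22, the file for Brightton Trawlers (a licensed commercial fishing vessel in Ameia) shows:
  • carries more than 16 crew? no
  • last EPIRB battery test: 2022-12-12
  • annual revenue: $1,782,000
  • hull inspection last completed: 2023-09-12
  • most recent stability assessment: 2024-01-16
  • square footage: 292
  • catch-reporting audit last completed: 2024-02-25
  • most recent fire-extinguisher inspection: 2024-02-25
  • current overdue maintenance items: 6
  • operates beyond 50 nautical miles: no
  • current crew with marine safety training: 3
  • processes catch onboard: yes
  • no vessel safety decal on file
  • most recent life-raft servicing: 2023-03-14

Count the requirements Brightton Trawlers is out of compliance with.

4

1. EPIRB battery test 466 days ago vs limit 730 → met
2. condition 'carries more than 16 crew' does not hold → requirement n/a → met
3. crew with marine safety training 3 ≥ 2 → met
4. life-raft servicing 374 days ago vs limit 365 → not met
5. hull inspection 192 days ago vs limit 270 → met
6. condition 'operates beyond 50 nautical miles' does not hold → requirement n/a → met
7. vessel safety decal absent → not met
8. catch-reporting audit 26 days ago vs limit 30 → met
9. condition 'processes catch onboard' holds; overdue maintenance items 6 > 5 → not met
10. fire-extinguisher inspection 26 days ago vs limit 45 → met
11. stability assessment 66 days ago vs limit 60 → not met
Not met: 4 of 11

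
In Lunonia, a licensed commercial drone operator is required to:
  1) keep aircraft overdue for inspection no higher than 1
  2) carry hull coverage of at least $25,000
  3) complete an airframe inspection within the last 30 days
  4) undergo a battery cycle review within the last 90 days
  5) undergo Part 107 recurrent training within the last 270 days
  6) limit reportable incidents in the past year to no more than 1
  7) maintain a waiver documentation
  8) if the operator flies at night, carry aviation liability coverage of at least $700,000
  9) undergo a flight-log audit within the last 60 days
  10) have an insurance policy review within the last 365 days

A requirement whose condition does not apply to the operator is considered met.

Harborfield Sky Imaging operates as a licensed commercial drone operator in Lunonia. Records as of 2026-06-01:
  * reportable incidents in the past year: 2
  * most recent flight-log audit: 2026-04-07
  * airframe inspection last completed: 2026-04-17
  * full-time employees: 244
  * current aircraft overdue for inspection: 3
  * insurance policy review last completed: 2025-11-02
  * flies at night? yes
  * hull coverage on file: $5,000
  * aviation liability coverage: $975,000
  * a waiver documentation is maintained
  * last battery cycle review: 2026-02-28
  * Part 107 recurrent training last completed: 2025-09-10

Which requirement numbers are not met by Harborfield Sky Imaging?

1. aircraft overdue for inspection 3 > 1 → not met
2. hull coverage $5,000 < $25,000 → not met
3. airframe inspection 45 days ago vs limit 30 → not met
4. battery cycle review 93 days ago vs limit 90 → not met
5. Part 107 recurrent training 264 days ago vs limit 270 → met
6. reportable incidents in the past year 2 > 1 → not met
7. waiver documentation present → met
8. condition 'flies at night' holds; aviation liability coverage $975,000 ≥ $700,000 → met
9. flight-log audit 55 days ago vs limit 60 → met
10. insurance policy review 211 days ago vs limit 365 → met
Not met: 1, 2, 3, 4, 6

1, 2, 3, 4, 6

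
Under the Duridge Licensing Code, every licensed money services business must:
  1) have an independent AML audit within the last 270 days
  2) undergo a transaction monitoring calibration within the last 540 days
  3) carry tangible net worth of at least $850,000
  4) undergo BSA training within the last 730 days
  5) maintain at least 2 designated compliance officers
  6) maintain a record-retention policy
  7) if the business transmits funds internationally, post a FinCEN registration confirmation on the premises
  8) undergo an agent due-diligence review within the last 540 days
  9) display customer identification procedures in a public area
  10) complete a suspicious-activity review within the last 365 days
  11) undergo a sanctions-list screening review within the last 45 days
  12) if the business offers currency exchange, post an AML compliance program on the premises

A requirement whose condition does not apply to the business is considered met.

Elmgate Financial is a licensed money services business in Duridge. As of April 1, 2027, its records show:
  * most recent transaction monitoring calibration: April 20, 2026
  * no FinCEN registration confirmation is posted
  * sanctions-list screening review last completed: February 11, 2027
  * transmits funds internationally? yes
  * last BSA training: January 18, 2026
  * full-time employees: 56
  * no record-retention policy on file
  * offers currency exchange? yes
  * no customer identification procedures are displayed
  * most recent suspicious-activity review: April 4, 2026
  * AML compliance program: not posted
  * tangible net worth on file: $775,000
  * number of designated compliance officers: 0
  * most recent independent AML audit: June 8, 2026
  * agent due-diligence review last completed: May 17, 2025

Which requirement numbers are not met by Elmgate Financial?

1. independent AML audit 297 days ago vs limit 270 → not met
2. transaction monitoring calibration 346 days ago vs limit 540 → met
3. tangible net worth $775,000 < $850,000 → not met
4. BSA training 438 days ago vs limit 730 → met
5. designated compliance officers 0 < 2 → not met
6. record-retention policy absent → not met
7. condition 'transmits funds internationally' holds; FinCEN registration confirmation absent → not met
8. agent due-diligence review 684 days ago vs limit 540 → not met
9. customer identification procedures absent → not met
10. suspicious-activity review 362 days ago vs limit 365 → met
11. sanctions-list screening review 49 days ago vs limit 45 → not met
12. condition 'offers currency exchange' holds; AML compliance program absent → not met
Not met: 1, 3, 5, 6, 7, 8, 9, 11, 12

1, 3, 5, 6, 7, 8, 9, 11, 12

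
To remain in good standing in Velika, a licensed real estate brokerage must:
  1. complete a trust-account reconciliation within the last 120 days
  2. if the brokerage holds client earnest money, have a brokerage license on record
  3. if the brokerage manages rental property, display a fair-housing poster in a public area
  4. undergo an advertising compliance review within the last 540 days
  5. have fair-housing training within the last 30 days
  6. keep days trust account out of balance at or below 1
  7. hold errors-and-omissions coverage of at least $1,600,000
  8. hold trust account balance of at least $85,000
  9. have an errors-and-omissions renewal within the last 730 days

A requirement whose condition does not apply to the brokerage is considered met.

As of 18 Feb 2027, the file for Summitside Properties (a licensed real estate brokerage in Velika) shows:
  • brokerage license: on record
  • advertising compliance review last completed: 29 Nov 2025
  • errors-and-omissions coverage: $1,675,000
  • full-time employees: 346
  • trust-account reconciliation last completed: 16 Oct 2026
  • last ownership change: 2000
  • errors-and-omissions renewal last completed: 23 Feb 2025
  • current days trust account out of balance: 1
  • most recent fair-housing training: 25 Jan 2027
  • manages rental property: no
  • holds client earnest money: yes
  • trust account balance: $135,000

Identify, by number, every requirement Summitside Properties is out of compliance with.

1. trust-account reconciliation 125 days ago vs limit 120 → not met
2. condition 'holds client earnest money' holds; brokerage license present → met
3. condition 'manages rental property' does not hold → requirement n/a → met
4. advertising compliance review 446 days ago vs limit 540 → met
5. fair-housing training 24 days ago vs limit 30 → met
6. days trust account out of balance 1 ≤ 1 → met
7. errors-and-omissions coverage $1,675,000 ≥ $1,600,000 → met
8. trust account balance $135,000 ≥ $85,000 → met
9. errors-and-omissions renewal 725 days ago vs limit 730 → met
Not met: 1

1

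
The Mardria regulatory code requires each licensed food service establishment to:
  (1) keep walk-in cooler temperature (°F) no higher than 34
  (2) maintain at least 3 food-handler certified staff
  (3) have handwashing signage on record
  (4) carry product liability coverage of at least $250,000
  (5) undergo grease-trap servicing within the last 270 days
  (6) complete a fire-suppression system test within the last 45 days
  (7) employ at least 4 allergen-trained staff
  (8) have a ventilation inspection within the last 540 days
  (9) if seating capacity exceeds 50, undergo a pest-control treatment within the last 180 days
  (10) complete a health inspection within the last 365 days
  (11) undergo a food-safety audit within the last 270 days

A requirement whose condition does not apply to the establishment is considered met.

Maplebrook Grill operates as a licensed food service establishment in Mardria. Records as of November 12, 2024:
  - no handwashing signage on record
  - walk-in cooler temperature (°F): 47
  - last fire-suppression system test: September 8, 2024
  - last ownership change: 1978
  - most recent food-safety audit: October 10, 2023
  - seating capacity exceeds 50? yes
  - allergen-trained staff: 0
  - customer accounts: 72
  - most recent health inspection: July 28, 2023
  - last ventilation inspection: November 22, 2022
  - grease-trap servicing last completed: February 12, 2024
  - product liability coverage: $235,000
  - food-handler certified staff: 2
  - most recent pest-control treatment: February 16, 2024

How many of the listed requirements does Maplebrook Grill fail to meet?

1. walk-in cooler temperature (°F) 47 > 34 → not met
2. food-handler certified staff 2 < 3 → not met
3. handwashing signage absent → not met
4. product liability coverage $235,000 < $250,000 → not met
5. grease-trap servicing 274 days ago vs limit 270 → not met
6. fire-suppression system test 65 days ago vs limit 45 → not met
7. allergen-trained staff 0 < 4 → not met
8. ventilation inspection 721 days ago vs limit 540 → not met
9. condition 'seating capacity exceeds 50' holds; pest-control treatment 270 days ago vs limit 180 → not met
10. health inspection 473 days ago vs limit 365 → not met
11. food-safety audit 399 days ago vs limit 270 → not met
Not met: 11 of 11

11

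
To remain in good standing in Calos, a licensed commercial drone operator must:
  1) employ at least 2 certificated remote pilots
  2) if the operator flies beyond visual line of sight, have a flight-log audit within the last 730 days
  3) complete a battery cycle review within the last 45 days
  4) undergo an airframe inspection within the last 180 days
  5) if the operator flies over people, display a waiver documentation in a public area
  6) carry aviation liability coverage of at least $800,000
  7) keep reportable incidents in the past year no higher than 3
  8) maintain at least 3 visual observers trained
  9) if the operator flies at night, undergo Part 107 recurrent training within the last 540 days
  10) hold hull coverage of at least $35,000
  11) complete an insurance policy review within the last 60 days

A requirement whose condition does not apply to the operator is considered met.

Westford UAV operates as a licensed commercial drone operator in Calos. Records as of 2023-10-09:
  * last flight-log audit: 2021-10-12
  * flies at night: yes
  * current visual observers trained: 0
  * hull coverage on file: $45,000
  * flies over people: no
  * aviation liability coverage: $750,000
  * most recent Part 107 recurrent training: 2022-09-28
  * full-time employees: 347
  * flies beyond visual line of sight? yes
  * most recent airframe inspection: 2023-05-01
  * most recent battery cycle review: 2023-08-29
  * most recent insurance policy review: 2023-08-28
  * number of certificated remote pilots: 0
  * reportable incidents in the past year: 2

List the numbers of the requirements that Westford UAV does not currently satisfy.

1, 6, 8

1. certificated remote pilots 0 < 2 → not met
2. condition 'flies beyond visual line of sight' holds; flight-log audit 727 days ago vs limit 730 → met
3. battery cycle review 41 days ago vs limit 45 → met
4. airframe inspection 161 days ago vs limit 180 → met
5. condition 'flies over people' does not hold → requirement n/a → met
6. aviation liability coverage $750,000 < $800,000 → not met
7. reportable incidents in the past year 2 ≤ 3 → met
8. visual observers trained 0 < 3 → not met
9. condition 'flies at night' holds; Part 107 recurrent training 376 days ago vs limit 540 → met
10. hull coverage $45,000 ≥ $35,000 → met
11. insurance policy review 42 days ago vs limit 60 → met
Not met: 1, 6, 8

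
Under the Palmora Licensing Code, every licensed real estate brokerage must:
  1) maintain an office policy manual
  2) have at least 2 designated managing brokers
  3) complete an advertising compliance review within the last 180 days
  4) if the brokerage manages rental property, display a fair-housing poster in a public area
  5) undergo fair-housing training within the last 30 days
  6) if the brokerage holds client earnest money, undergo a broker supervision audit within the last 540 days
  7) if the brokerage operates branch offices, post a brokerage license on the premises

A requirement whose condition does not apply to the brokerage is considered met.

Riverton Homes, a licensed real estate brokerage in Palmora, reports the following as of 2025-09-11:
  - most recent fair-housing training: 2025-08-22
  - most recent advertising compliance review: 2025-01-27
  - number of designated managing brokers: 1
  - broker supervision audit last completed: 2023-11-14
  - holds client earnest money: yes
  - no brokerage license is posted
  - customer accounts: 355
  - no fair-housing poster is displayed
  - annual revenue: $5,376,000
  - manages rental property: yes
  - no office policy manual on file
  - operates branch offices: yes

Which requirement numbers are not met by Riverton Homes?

1, 2, 3, 4, 6, 7

1. office policy manual absent → not met
2. designated managing brokers 1 < 2 → not met
3. advertising compliance review 227 days ago vs limit 180 → not met
4. condition 'manages rental property' holds; fair-housing poster absent → not met
5. fair-housing training 20 days ago vs limit 30 → met
6. condition 'holds client earnest money' holds; broker supervision audit 667 days ago vs limit 540 → not met
7. condition 'operates branch offices' holds; brokerage license absent → not met
Not met: 1, 2, 3, 4, 6, 7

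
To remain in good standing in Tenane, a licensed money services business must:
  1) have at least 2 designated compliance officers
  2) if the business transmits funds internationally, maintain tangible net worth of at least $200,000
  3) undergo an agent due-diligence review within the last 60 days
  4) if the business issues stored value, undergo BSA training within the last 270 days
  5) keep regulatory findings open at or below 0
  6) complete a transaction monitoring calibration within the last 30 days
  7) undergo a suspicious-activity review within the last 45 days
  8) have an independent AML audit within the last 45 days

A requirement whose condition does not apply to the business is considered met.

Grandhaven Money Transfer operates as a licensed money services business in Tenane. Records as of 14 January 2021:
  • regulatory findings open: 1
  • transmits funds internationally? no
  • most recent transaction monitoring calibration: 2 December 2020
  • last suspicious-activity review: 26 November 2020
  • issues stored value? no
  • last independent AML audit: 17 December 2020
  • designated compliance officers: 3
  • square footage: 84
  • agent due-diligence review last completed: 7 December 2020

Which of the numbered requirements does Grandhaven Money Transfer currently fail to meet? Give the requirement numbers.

5, 6, 7

1. designated compliance officers 3 ≥ 2 → met
2. condition 'transmits funds internationally' does not hold → requirement n/a → met
3. agent due-diligence review 38 days ago vs limit 60 → met
4. condition 'issues stored value' does not hold → requirement n/a → met
5. regulatory findings open 1 > 0 → not met
6. transaction monitoring calibration 43 days ago vs limit 30 → not met
7. suspicious-activity review 49 days ago vs limit 45 → not met
8. independent AML audit 28 days ago vs limit 45 → met
Not met: 5, 6, 7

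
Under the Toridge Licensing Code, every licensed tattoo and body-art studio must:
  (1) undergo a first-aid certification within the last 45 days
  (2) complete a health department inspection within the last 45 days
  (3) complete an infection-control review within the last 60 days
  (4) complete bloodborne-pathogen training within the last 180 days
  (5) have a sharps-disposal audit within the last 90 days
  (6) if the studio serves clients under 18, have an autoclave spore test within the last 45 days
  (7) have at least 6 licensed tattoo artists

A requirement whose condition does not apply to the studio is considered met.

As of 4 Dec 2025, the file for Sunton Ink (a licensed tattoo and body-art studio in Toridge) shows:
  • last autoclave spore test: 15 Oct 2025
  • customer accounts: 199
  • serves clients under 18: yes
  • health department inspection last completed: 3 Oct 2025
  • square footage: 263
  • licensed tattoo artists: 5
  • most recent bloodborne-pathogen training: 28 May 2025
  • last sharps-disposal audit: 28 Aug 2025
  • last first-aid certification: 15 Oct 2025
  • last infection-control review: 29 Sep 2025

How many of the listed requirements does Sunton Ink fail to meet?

1. first-aid certification 50 days ago vs limit 45 → not met
2. health department inspection 62 days ago vs limit 45 → not met
3. infection-control review 66 days ago vs limit 60 → not met
4. bloodborne-pathogen training 190 days ago vs limit 180 → not met
5. sharps-disposal audit 98 days ago vs limit 90 → not met
6. condition 'serves clients under 18' holds; autoclave spore test 50 days ago vs limit 45 → not met
7. licensed tattoo artists 5 < 6 → not met
Not met: 7 of 7

7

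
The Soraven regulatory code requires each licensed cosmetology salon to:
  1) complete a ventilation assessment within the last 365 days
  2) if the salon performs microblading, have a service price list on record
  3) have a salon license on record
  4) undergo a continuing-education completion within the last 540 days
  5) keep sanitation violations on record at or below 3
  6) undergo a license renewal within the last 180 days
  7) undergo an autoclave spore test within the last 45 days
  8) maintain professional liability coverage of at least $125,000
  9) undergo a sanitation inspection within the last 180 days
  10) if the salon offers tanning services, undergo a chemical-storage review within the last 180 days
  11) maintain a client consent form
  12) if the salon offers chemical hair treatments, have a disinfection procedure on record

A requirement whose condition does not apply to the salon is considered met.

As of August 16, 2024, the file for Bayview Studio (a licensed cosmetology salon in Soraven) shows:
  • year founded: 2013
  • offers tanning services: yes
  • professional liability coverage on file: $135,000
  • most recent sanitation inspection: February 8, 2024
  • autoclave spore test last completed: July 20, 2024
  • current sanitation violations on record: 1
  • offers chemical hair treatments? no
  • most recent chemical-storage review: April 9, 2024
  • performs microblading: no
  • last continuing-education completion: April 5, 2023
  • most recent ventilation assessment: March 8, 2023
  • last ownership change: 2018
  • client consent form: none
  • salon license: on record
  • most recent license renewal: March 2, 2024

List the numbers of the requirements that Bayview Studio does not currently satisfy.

1, 9, 11

1. ventilation assessment 527 days ago vs limit 365 → not met
2. condition 'performs microblading' does not hold → requirement n/a → met
3. salon license present → met
4. continuing-education completion 499 days ago vs limit 540 → met
5. sanitation violations on record 1 ≤ 3 → met
6. license renewal 167 days ago vs limit 180 → met
7. autoclave spore test 27 days ago vs limit 45 → met
8. professional liability coverage $135,000 ≥ $125,000 → met
9. sanitation inspection 190 days ago vs limit 180 → not met
10. condition 'offers tanning services' holds; chemical-storage review 129 days ago vs limit 180 → met
11. client consent form absent → not met
12. condition 'offers chemical hair treatments' does not hold → requirement n/a → met
Not met: 1, 9, 11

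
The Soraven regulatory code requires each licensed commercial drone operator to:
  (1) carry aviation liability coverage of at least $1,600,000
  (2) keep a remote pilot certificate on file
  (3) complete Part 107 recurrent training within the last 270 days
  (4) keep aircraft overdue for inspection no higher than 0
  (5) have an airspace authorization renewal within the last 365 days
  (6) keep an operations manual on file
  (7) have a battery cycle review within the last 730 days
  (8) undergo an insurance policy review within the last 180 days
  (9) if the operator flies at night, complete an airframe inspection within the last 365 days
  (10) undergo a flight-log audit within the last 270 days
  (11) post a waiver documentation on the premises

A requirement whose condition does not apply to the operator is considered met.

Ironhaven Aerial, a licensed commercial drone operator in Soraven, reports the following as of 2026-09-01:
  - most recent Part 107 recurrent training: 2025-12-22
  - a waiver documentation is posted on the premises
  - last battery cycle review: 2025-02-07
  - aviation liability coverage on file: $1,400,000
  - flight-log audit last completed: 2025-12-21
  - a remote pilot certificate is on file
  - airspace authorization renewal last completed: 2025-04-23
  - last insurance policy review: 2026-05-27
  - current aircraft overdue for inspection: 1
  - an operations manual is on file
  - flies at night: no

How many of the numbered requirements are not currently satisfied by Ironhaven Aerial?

3

1. aviation liability coverage $1,400,000 < $1,600,000 → not met
2. remote pilot certificate present → met
3. Part 107 recurrent training 253 days ago vs limit 270 → met
4. aircraft overdue for inspection 1 > 0 → not met
5. airspace authorization renewal 496 days ago vs limit 365 → not met
6. operations manual present → met
7. battery cycle review 571 days ago vs limit 730 → met
8. insurance policy review 97 days ago vs limit 180 → met
9. condition 'flies at night' does not hold → requirement n/a → met
10. flight-log audit 254 days ago vs limit 270 → met
11. waiver documentation present → met
Not met: 3 of 11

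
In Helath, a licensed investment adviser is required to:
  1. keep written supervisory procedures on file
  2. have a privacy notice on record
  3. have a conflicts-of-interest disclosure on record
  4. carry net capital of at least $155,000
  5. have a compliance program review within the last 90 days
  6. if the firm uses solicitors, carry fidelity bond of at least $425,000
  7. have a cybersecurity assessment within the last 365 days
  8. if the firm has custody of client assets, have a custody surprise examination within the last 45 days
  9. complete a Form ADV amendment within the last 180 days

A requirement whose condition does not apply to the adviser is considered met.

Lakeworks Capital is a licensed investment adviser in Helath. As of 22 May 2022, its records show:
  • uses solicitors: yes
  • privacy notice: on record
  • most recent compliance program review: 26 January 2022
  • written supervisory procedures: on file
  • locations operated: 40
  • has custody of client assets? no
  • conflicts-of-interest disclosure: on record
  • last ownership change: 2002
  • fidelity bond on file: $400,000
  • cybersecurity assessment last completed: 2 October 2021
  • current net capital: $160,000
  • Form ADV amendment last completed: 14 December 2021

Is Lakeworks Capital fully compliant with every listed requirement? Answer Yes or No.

No

1. written supervisory procedures present → met
2. privacy notice present → met
3. conflicts-of-interest disclosure present → met
4. net capital $160,000 ≥ $155,000 → met
5. compliance program review 116 days ago vs limit 90 → not met
6. condition 'uses solicitors' holds; fidelity bond $400,000 < $425,000 → not met
7. cybersecurity assessment 232 days ago vs limit 365 → met
8. condition 'has custody of client assets' does not hold → requirement n/a → met
9. Form ADV amendment 159 days ago vs limit 180 → met
Not met: 5, 6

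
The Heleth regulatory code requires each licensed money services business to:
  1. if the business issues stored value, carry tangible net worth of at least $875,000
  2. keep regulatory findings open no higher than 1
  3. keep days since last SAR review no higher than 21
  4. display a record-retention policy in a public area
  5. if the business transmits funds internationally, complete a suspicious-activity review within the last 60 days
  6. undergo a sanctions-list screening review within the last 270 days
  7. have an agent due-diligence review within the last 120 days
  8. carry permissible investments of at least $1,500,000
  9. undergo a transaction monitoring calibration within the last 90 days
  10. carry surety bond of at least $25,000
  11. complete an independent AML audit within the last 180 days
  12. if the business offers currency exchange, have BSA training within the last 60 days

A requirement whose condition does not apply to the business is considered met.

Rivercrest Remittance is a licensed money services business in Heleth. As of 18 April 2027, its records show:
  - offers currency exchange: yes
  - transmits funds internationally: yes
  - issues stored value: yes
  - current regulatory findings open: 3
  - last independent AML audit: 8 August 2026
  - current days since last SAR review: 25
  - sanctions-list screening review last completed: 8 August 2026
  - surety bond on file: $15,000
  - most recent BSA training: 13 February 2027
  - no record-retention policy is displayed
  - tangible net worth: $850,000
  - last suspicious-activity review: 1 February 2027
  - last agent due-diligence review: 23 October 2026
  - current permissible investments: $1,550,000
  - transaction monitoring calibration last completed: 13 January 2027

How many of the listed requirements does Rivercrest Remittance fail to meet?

1. condition 'issues stored value' holds; tangible net worth $850,000 < $875,000 → not met
2. regulatory findings open 3 > 1 → not met
3. days since last SAR review 25 > 21 → not met
4. record-retention policy absent → not met
5. condition 'transmits funds internationally' holds; suspicious-activity review 76 days ago vs limit 60 → not met
6. sanctions-list screening review 253 days ago vs limit 270 → met
7. agent due-diligence review 177 days ago vs limit 120 → not met
8. permissible investments $1,550,000 ≥ $1,500,000 → met
9. transaction monitoring calibration 95 days ago vs limit 90 → not met
10. surety bond $15,000 < $25,000 → not met
11. independent AML audit 253 days ago vs limit 180 → not met
12. condition 'offers currency exchange' holds; BSA training 64 days ago vs limit 60 → not met
Not met: 10 of 12

10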